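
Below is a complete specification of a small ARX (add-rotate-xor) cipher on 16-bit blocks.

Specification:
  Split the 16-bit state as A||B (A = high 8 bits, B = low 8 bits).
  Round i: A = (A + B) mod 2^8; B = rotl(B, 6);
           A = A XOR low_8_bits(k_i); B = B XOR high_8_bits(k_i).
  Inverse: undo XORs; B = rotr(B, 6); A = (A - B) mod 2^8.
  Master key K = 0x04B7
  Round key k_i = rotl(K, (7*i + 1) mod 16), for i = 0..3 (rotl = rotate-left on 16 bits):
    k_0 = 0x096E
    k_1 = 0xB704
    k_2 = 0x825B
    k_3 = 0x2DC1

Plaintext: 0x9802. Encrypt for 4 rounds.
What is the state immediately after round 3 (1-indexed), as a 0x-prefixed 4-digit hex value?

0x15F7

s_0 = plaintext = 0x9802
s_1 = Round(s_0, k_0) = 0xF489
s_2 = Round(s_1, k_1) = 0x79D5
s_3 = Round(s_2, k_2) = 0x15F7
s_4 = Round(s_3, k_3) = 0xCDD0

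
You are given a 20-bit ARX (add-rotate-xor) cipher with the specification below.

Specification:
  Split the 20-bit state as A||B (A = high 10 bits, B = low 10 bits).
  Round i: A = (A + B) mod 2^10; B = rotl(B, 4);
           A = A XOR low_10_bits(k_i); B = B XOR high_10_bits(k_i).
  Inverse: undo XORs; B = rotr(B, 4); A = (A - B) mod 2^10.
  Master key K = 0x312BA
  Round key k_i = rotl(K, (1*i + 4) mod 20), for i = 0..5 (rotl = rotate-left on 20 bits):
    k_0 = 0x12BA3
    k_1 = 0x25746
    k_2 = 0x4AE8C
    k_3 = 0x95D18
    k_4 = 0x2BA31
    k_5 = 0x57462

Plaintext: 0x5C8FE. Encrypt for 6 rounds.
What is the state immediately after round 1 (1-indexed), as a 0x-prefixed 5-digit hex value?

0x74FA9

s_0 = plaintext = 0x5C8FE
s_1 = Round(s_0, k_0) = 0x74FA9
s_2 = Round(s_1, k_1) = 0x8EA0B
s_3 = Round(s_2, k_2) = 0xB2593
s_4 = Round(s_3, k_3) = 0x51361
s_5 = Round(s_4, k_4) = 0xA52B3
s_6 = Round(s_5, k_5) = 0x49667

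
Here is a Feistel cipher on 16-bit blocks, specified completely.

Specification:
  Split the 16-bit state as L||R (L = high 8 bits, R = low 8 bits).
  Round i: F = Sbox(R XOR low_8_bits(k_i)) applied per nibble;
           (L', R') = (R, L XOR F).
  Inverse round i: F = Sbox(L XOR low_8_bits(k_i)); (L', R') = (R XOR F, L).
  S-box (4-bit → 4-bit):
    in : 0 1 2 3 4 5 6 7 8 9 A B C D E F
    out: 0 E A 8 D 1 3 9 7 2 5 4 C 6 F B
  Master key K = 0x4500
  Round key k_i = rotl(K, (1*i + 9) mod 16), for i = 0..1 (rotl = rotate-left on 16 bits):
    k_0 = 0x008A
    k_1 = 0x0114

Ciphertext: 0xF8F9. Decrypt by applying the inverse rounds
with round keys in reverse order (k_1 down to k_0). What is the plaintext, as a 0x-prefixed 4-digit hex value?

0x8305

s_0 = ciphertext = 0xF8F9
s_1 = InvRound(s_0, k_1) = 0x05F8
s_2 = InvRound(s_1, k_0) = 0x8305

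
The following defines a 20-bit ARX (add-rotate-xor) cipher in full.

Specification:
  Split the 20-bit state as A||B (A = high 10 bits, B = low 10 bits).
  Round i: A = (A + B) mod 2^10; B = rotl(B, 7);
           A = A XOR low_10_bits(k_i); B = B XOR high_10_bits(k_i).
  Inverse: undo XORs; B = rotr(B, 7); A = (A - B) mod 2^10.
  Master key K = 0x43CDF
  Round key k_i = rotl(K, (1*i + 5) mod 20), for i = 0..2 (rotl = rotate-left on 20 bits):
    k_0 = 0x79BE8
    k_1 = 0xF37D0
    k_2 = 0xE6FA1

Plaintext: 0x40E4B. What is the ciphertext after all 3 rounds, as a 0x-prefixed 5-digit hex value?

s_0 = plaintext = 0x40E4B
s_1 = Round(s_0, k_0) = 0x2982F
s_2 = Round(s_1, k_1) = 0xC1448
s_3 = Round(s_2, k_2) = 0x3B392

0x3B392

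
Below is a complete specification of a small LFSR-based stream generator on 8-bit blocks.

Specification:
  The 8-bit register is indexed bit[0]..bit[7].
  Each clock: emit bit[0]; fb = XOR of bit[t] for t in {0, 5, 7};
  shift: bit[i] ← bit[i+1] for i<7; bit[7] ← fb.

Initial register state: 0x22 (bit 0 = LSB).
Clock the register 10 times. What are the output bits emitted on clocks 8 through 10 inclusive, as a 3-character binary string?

010

reg_0 = 0x22
clock 1: out=0, reg = 0x91
clock 2: out=1, reg = 0x48
clock 3: out=0, reg = 0x24
clock 4: out=0, reg = 0x92
clock 5: out=0, reg = 0xC9
clock 6: out=1, reg = 0x64
clock 7: out=0, reg = 0xB2
clock 8: out=0, reg = 0x59
clock 9: out=1, reg = 0xAC
clock 10: out=0, reg = 0x56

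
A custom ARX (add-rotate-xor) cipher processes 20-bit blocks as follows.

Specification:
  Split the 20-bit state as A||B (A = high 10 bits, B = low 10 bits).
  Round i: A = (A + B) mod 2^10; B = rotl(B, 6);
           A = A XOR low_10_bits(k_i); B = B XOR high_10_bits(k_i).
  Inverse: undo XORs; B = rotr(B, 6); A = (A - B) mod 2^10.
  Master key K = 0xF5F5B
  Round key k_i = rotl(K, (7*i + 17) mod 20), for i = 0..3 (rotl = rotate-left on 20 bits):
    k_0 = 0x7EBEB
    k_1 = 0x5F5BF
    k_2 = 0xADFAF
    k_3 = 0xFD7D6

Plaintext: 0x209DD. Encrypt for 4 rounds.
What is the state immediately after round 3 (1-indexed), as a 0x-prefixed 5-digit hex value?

s_0 = plaintext = 0x209DD
s_1 = Round(s_0, k_0) = 0x6D2A7
s_2 = Round(s_1, k_1) = 0x79097
s_3 = Round(s_2, k_2) = 0x7537E
s_4 = Round(s_3, k_3) = 0xA1042

0x7537E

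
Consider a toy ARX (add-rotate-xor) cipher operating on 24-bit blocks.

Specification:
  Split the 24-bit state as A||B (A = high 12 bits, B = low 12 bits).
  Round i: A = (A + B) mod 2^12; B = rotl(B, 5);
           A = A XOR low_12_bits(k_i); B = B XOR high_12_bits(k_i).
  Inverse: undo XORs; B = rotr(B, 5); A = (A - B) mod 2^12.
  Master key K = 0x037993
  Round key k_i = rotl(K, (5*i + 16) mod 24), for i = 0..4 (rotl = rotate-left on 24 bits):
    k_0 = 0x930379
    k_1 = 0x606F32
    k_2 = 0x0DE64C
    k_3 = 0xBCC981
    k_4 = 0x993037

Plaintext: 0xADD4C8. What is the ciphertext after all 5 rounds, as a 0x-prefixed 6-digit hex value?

s_0 = plaintext = 0xADD4C8
s_1 = Round(s_0, k_0) = 0xCDC039
s_2 = Round(s_1, k_1) = 0x227126
s_3 = Round(s_2, k_2) = 0x50141C
s_4 = Round(s_3, k_3) = 0x09C844
s_5 = Round(s_4, k_4) = 0x8D7103

0x8D7103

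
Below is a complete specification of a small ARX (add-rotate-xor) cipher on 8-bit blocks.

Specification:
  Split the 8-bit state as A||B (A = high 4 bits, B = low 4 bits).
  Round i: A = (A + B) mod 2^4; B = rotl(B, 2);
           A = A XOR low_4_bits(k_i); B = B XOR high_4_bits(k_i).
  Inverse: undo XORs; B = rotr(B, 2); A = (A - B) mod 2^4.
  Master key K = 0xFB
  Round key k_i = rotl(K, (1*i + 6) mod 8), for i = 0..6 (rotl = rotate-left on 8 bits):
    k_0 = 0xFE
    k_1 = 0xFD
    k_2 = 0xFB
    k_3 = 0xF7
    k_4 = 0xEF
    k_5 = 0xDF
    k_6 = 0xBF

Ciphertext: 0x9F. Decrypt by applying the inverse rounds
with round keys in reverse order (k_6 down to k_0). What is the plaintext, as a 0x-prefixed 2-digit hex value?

0x67

s_0 = ciphertext = 0x9F
s_1 = InvRound(s_0, k_6) = 0x51
s_2 = InvRound(s_1, k_5) = 0x73
s_3 = InvRound(s_2, k_4) = 0x17
s_4 = InvRound(s_3, k_3) = 0x42
s_5 = InvRound(s_4, k_2) = 0x87
s_6 = InvRound(s_5, k_1) = 0x32
s_7 = InvRound(s_6, k_0) = 0x67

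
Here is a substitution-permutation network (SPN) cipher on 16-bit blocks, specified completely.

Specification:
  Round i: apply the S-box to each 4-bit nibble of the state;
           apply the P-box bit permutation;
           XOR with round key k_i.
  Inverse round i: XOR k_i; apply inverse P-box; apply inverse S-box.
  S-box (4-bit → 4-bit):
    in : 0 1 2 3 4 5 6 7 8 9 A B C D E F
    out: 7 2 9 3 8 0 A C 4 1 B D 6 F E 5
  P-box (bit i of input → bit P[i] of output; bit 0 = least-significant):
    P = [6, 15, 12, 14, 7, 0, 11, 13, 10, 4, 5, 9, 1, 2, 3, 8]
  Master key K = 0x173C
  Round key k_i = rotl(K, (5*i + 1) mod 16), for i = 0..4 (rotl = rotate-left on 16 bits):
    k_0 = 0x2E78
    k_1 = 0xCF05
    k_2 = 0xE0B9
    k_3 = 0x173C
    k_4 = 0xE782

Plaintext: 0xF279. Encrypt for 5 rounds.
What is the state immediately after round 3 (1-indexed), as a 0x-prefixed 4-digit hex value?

0x2E51

s_0 = plaintext = 0xF279
s_1 = Round(s_0, k_0) = 0x0032
s_2 = Round(s_1, k_1) = 0x8BFA
s_3 = Round(s_2, k_2) = 0x2E51
s_4 = Round(s_3, k_3) = 0x940E
s_5 = Round(s_4, k_4) = 0x3D01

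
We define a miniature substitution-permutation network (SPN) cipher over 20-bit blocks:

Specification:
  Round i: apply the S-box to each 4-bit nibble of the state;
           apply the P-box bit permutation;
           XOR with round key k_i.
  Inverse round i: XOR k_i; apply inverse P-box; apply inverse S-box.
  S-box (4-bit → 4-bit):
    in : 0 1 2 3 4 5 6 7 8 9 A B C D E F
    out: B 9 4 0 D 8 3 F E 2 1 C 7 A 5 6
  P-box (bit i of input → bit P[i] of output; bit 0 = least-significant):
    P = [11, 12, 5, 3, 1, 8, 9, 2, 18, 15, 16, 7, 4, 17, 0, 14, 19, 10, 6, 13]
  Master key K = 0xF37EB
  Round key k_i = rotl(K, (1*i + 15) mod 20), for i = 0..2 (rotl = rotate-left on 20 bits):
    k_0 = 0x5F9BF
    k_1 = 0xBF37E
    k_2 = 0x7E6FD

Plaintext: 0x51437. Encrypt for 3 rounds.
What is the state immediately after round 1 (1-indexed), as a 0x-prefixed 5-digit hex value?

s_0 = plaintext = 0x51437
s_1 = Round(s_0, k_0) = 0x08107
s_2 = Round(s_1, k_1) = 0x58ED1
s_3 = Round(s_2, k_2) = 0x08FF0

0x08107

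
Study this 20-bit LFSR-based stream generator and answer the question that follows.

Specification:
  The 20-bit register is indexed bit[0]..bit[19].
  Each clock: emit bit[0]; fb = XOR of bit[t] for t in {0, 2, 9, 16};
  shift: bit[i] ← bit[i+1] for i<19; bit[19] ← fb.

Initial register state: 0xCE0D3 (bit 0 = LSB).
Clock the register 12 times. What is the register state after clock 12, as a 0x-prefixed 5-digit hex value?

reg_0 = 0xCE0D3
clock 1: out=1, reg = 0xE7069
clock 2: out=1, reg = 0xF3834
clock 3: out=0, reg = 0x79C1A
clock 4: out=0, reg = 0xBCE0D
clock 5: out=1, reg = 0x5E706
clock 6: out=0, reg = 0xAF383
clock 7: out=1, reg = 0x579C1
clock 8: out=1, reg = 0x2BCE0
clock 9: out=0, reg = 0x15E70
clock 10: out=0, reg = 0x0AF38
clock 11: out=0, reg = 0x8579C
clock 12: out=0, reg = 0x42BCE

0x42BCE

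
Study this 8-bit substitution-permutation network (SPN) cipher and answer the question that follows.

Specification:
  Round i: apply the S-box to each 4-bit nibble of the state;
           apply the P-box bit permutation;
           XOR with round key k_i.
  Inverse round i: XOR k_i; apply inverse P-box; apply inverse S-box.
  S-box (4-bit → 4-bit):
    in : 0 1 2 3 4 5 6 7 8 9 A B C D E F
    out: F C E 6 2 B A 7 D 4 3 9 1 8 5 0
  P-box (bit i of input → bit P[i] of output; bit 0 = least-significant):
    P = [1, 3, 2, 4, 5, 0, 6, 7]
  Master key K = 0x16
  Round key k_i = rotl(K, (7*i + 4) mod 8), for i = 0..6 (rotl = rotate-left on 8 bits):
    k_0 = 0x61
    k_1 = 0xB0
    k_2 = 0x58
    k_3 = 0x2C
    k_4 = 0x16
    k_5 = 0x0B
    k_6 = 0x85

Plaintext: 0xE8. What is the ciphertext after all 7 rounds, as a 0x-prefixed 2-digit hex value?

s_0 = plaintext = 0xE8
s_1 = Round(s_0, k_0) = 0x17
s_2 = Round(s_1, k_1) = 0x7E
s_3 = Round(s_2, k_2) = 0x3F
s_4 = Round(s_3, k_3) = 0x6D
s_5 = Round(s_4, k_4) = 0x87
s_6 = Round(s_5, k_5) = 0xE5
s_7 = Round(s_6, k_6) = 0xFF

0xFF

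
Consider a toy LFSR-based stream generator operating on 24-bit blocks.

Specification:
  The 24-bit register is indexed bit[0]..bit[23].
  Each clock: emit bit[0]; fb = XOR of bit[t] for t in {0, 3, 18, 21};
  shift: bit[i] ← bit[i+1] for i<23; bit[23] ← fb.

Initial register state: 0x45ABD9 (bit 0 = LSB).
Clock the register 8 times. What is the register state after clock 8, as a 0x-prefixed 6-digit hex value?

reg_0 = 0x45ABD9
clock 1: out=1, reg = 0xA2D5EC
clock 2: out=0, reg = 0x516AF6
clock 3: out=0, reg = 0x28B57B
clock 4: out=1, reg = 0x945ABD
clock 5: out=1, reg = 0xCA2D5E
clock 6: out=0, reg = 0xE516AF
clock 7: out=1, reg = 0x728B57
clock 8: out=1, reg = 0x3945AB

0x3945AB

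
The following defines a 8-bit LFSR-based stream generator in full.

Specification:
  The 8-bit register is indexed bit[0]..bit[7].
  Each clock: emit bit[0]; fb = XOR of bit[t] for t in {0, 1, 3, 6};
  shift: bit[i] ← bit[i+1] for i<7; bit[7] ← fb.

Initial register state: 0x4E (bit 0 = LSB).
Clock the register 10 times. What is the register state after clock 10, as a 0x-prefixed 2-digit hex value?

0x45

reg_0 = 0x4E
clock 1: out=0, reg = 0xA7
clock 2: out=1, reg = 0x53
clock 3: out=1, reg = 0xA9
clock 4: out=1, reg = 0x54
clock 5: out=0, reg = 0xAA
clock 6: out=0, reg = 0x55
clock 7: out=1, reg = 0x2A
clock 8: out=0, reg = 0x15
clock 9: out=1, reg = 0x8A
clock 10: out=0, reg = 0x45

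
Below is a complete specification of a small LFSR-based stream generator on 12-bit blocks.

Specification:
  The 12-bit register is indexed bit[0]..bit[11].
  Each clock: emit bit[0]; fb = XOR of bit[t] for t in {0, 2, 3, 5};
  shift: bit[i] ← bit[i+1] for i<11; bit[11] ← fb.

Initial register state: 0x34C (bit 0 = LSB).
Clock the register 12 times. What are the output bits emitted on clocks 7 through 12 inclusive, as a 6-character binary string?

101100

reg_0 = 0x34C
clock 1: out=0, reg = 0x1A6
clock 2: out=0, reg = 0x0D3
clock 3: out=1, reg = 0x869
clock 4: out=1, reg = 0xC34
clock 5: out=0, reg = 0x61A
clock 6: out=0, reg = 0xB0D
clock 7: out=1, reg = 0xD86
clock 8: out=0, reg = 0xEC3
clock 9: out=1, reg = 0xF61
clock 10: out=1, reg = 0x7B0
clock 11: out=0, reg = 0xBD8
clock 12: out=0, reg = 0xDEC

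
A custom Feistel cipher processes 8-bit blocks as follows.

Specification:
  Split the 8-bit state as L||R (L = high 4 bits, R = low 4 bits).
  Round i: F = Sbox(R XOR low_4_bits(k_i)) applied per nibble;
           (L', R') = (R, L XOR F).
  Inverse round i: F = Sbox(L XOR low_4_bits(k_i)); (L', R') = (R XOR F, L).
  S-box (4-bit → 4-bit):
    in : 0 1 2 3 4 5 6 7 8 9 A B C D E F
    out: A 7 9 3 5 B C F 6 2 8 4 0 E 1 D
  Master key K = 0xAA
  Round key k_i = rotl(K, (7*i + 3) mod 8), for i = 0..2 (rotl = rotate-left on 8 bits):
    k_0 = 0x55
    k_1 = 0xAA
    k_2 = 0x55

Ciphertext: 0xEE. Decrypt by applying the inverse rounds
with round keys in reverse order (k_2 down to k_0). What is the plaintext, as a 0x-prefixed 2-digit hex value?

0xD4

s_0 = ciphertext = 0xEE
s_1 = InvRound(s_0, k_2) = 0xAE
s_2 = InvRound(s_1, k_1) = 0x4A
s_3 = InvRound(s_2, k_0) = 0xD4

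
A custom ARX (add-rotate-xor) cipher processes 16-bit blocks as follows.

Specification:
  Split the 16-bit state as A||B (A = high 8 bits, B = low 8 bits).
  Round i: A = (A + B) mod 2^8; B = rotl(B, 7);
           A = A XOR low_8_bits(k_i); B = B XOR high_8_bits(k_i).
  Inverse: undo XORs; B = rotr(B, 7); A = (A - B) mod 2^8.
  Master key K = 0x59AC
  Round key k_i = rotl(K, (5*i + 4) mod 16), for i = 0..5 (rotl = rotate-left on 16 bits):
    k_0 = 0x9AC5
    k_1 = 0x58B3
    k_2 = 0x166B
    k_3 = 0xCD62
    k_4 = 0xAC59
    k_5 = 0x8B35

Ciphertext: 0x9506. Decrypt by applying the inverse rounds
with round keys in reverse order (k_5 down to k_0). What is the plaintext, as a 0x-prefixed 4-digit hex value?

0xC0CE

s_0 = ciphertext = 0x9506
s_1 = InvRound(s_0, k_5) = 0x851B
s_2 = InvRound(s_1, k_4) = 0x6D6F
s_3 = InvRound(s_2, k_3) = 0xCA45
s_4 = InvRound(s_3, k_2) = 0xFBA6
s_5 = InvRound(s_4, k_1) = 0x4BFD
s_6 = InvRound(s_5, k_0) = 0xC0CE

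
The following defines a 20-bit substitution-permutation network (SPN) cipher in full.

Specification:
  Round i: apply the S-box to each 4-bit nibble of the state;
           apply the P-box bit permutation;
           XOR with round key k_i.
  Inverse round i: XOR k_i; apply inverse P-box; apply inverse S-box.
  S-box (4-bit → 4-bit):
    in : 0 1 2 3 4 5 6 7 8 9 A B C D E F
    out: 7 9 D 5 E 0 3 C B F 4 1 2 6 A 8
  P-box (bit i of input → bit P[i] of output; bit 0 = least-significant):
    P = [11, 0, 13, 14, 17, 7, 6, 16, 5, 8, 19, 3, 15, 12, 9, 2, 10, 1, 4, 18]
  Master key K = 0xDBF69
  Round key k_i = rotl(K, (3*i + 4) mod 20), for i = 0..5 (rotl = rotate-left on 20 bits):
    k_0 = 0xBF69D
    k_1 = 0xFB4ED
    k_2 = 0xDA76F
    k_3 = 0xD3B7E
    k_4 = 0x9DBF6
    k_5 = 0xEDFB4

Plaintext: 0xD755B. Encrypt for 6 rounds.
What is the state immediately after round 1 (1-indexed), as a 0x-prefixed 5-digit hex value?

s_0 = plaintext = 0xD755B
s_1 = Round(s_0, k_0) = 0xBFC8B
s_2 = Round(s_1, k_1) = 0xCB969
s_3 = Round(s_2, k_2) = 0x74EC4
s_4 = Round(s_3, k_3) = 0x948E3
s_5 = Round(s_4, k_4) = 0xCE448
s_6 = Round(s_5, k_5) = 0x7867B

0xBFC8B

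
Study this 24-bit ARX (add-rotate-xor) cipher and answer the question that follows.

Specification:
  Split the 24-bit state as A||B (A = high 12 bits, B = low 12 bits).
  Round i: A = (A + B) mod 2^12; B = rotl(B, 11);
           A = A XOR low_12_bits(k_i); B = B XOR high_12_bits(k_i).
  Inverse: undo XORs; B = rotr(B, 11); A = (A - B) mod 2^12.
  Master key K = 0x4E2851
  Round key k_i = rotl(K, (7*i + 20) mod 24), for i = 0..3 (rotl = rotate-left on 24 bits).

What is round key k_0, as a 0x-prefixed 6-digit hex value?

0x14E285

K = 0x4E2851
k_0 = rotl(K, (7*0+20) mod 24) = rotl(K, 20) = 0x14E285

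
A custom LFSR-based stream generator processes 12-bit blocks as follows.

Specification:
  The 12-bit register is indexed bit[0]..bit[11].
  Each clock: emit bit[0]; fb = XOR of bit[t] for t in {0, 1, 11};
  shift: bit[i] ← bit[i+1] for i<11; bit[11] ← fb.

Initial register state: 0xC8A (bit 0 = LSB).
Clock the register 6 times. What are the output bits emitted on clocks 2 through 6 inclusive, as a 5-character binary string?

reg_0 = 0xC8A
clock 1: out=0, reg = 0x645
clock 2: out=1, reg = 0xB22
clock 3: out=0, reg = 0x591
clock 4: out=1, reg = 0xAC8
clock 5: out=0, reg = 0xD64
clock 6: out=0, reg = 0xEB2

10100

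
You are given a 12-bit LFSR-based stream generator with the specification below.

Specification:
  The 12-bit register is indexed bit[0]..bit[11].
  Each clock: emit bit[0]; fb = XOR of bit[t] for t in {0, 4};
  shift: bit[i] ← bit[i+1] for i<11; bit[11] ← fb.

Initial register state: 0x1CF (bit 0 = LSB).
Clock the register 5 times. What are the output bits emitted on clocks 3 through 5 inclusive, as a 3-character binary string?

110

reg_0 = 0x1CF
clock 1: out=1, reg = 0x8E7
clock 2: out=1, reg = 0xC73
clock 3: out=1, reg = 0x639
clock 4: out=1, reg = 0x31C
clock 5: out=0, reg = 0x98E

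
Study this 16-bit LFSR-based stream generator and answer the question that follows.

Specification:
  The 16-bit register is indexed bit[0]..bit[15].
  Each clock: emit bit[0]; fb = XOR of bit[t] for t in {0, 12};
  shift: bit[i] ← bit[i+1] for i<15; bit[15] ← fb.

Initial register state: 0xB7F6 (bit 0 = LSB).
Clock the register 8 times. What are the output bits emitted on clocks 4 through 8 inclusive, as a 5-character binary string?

01111

reg_0 = 0xB7F6
clock 1: out=0, reg = 0xDBFB
clock 2: out=1, reg = 0x6DFD
clock 3: out=1, reg = 0xB6FE
clock 4: out=0, reg = 0xDB7F
clock 5: out=1, reg = 0x6DBF
clock 6: out=1, reg = 0xB6DF
clock 7: out=1, reg = 0x5B6F
clock 8: out=1, reg = 0x2DB7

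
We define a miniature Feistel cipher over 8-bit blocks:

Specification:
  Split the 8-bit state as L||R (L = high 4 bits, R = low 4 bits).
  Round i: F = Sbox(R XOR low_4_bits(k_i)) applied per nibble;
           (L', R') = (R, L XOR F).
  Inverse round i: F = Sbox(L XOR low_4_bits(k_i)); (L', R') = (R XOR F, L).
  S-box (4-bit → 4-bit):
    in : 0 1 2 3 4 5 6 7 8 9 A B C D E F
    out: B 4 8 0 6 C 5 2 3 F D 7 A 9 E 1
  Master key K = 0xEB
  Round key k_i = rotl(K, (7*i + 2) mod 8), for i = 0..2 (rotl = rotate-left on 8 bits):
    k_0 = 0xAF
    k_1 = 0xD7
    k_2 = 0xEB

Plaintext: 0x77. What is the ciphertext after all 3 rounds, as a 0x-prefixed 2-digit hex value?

s_0 = plaintext = 0x77
s_1 = Round(s_0, k_0) = 0x74
s_2 = Round(s_1, k_1) = 0x47
s_3 = Round(s_2, k_2) = 0x7E

0x7E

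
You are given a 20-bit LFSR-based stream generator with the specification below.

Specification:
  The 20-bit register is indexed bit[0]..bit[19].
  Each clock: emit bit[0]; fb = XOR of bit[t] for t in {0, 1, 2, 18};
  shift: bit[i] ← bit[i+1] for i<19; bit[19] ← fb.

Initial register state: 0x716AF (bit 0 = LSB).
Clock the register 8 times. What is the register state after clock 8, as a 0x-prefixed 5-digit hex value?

reg_0 = 0x716AF
clock 1: out=1, reg = 0x38B57
clock 2: out=1, reg = 0x9C5AB
clock 3: out=1, reg = 0x4E2D5
clock 4: out=1, reg = 0xA716A
clock 5: out=0, reg = 0xD38B5
clock 6: out=1, reg = 0xE9C5A
clock 7: out=0, reg = 0x74E2D
clock 8: out=1, reg = 0xBA716

0xBA716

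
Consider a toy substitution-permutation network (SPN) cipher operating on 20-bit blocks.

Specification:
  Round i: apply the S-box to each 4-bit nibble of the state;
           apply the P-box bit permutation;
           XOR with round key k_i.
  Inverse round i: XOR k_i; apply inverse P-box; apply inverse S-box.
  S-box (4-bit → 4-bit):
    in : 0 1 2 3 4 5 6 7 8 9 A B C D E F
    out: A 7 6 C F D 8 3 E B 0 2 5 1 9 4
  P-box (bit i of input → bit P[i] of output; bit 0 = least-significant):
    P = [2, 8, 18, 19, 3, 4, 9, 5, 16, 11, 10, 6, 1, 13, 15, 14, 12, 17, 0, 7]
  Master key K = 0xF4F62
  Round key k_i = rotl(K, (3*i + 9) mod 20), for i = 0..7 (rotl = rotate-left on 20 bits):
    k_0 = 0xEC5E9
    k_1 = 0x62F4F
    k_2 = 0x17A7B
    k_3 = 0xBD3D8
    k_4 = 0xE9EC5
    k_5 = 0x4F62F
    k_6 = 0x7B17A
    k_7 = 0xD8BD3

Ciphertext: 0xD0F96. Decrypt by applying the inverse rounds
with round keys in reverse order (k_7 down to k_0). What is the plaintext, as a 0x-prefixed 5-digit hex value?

0x14333

s_0 = ciphertext = 0xD0F96
s_1 = InvRound(s_0, k_7) = 0xFF3AD
s_2 = InvRound(s_1, k_6) = 0x3E62E
s_3 = InvRound(s_2, k_5) = 0x1ADAF
s_4 = InvRound(s_3, k_4) = 0x77E58
s_5 = InvRound(s_4, k_3) = 0x622A8
s_6 = InvRound(s_5, k_2) = 0x4E9BF
s_7 = InvRound(s_6, k_1) = 0x0338A
s_8 = InvRound(s_7, k_0) = 0x14333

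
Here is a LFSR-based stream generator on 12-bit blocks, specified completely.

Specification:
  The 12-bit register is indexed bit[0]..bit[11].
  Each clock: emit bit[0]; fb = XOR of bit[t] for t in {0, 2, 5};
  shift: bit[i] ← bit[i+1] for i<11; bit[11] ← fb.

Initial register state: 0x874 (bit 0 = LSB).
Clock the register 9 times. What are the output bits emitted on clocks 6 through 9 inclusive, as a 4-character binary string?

1100

reg_0 = 0x874
clock 1: out=0, reg = 0x43A
clock 2: out=0, reg = 0xA1D
clock 3: out=1, reg = 0x50E
clock 4: out=0, reg = 0xA87
clock 5: out=1, reg = 0x543
clock 6: out=1, reg = 0xAA1
clock 7: out=1, reg = 0x550
clock 8: out=0, reg = 0x2A8
clock 9: out=0, reg = 0x954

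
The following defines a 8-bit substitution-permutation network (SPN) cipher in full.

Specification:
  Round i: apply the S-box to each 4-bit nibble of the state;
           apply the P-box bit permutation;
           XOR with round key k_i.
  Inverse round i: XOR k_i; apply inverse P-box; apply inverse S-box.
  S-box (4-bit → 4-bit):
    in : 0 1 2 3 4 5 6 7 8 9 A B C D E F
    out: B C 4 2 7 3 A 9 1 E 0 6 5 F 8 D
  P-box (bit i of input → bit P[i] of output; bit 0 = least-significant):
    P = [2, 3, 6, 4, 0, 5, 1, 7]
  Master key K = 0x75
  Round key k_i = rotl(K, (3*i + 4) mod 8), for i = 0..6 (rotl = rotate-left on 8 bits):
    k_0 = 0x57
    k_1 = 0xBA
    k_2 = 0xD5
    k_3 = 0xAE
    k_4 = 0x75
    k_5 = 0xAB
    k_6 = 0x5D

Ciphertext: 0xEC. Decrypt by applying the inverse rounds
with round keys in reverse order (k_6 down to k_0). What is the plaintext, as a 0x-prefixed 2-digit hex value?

0x59

s_0 = ciphertext = 0xEC
s_1 = InvRound(s_0, k_6) = 0x0E
s_2 = InvRound(s_1, k_5) = 0x08
s_3 = InvRound(s_2, k_4) = 0x5D
s_4 = InvRound(s_3, k_3) = 0xD1
s_5 = InvRound(s_4, k_2) = 0xA8
s_6 = InvRound(s_5, k_1) = 0x2E
s_7 = InvRound(s_6, k_0) = 0x59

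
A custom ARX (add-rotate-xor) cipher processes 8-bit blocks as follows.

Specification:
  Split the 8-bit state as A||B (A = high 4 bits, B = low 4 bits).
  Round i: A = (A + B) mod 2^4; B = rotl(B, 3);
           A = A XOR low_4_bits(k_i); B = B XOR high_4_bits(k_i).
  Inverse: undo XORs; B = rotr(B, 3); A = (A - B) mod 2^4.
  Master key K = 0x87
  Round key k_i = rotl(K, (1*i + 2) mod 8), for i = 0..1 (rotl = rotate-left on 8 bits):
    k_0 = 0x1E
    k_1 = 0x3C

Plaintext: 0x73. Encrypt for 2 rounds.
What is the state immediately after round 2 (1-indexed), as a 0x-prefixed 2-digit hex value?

0x07

s_0 = plaintext = 0x73
s_1 = Round(s_0, k_0) = 0x48
s_2 = Round(s_1, k_1) = 0x07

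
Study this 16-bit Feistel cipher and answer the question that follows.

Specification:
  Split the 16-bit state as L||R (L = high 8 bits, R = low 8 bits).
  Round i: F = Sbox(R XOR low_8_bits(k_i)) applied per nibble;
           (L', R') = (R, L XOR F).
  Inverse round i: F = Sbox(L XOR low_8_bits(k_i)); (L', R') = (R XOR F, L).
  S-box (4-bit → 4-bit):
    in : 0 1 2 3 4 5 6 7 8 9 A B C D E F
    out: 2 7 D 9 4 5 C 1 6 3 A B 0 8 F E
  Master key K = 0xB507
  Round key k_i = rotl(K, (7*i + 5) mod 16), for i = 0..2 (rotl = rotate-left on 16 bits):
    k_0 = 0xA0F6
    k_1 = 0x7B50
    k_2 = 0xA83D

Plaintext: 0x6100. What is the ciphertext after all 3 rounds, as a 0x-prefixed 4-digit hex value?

0x8838

s_0 = plaintext = 0x6100
s_1 = Round(s_0, k_0) = 0x008D
s_2 = Round(s_1, k_1) = 0x8D88
s_3 = Round(s_2, k_2) = 0x8838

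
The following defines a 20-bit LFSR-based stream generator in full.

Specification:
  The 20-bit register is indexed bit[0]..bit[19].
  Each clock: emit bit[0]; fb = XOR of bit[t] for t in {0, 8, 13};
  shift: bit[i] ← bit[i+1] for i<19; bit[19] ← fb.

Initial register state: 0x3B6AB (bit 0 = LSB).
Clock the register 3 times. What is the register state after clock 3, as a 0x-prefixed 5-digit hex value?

reg_0 = 0x3B6AB
clock 1: out=1, reg = 0x1DB55
clock 2: out=1, reg = 0x0EDAA
clock 3: out=0, reg = 0x076D5

0x076D5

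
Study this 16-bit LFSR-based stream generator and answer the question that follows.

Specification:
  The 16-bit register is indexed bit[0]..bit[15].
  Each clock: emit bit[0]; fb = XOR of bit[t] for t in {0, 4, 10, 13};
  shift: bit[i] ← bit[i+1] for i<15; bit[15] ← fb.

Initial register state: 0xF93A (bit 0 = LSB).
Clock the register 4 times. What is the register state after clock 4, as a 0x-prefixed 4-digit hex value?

reg_0 = 0xF93A
clock 1: out=0, reg = 0x7C9D
clock 2: out=1, reg = 0x3E4E
clock 3: out=0, reg = 0x1F27
clock 4: out=1, reg = 0x0F93

0x0F93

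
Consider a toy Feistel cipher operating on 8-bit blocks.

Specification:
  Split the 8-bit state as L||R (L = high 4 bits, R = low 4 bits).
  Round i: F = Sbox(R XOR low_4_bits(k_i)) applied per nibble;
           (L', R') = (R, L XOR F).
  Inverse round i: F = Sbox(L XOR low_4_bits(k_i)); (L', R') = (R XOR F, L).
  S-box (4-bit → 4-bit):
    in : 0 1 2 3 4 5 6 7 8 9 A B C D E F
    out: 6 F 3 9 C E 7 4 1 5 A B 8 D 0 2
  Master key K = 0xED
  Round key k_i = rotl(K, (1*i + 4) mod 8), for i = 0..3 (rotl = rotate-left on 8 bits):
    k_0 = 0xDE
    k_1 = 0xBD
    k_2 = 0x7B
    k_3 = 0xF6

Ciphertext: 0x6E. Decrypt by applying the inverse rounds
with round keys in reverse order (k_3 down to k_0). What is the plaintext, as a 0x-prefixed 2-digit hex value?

0x1B

s_0 = ciphertext = 0x6E
s_1 = InvRound(s_0, k_3) = 0x86
s_2 = InvRound(s_1, k_2) = 0xF8
s_3 = InvRound(s_2, k_1) = 0xBF
s_4 = InvRound(s_3, k_0) = 0x1B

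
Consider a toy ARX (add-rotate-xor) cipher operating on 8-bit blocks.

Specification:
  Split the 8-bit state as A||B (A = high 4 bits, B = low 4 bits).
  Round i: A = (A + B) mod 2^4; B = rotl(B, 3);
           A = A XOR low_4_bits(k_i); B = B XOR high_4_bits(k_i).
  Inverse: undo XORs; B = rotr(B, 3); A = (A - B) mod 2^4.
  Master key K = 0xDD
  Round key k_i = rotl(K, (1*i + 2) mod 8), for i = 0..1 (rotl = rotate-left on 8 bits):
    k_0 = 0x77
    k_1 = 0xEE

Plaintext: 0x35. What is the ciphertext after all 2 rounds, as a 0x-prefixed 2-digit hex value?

0x20

s_0 = plaintext = 0x35
s_1 = Round(s_0, k_0) = 0xFD
s_2 = Round(s_1, k_1) = 0x20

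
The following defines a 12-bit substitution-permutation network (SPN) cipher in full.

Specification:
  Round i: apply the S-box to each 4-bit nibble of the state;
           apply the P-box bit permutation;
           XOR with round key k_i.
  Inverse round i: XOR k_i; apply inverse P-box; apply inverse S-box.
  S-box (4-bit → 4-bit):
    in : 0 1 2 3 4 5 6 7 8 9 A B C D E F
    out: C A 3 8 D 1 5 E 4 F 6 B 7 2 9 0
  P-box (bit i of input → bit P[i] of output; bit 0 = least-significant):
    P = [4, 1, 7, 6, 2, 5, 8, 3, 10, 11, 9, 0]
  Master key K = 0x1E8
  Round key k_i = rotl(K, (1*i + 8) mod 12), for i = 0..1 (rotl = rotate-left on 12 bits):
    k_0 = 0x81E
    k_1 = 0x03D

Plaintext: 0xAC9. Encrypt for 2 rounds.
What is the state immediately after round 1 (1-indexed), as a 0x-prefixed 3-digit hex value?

0x3E8

s_0 = plaintext = 0xAC9
s_1 = Round(s_0, k_0) = 0x3E8
s_2 = Round(s_1, k_1) = 0x0B0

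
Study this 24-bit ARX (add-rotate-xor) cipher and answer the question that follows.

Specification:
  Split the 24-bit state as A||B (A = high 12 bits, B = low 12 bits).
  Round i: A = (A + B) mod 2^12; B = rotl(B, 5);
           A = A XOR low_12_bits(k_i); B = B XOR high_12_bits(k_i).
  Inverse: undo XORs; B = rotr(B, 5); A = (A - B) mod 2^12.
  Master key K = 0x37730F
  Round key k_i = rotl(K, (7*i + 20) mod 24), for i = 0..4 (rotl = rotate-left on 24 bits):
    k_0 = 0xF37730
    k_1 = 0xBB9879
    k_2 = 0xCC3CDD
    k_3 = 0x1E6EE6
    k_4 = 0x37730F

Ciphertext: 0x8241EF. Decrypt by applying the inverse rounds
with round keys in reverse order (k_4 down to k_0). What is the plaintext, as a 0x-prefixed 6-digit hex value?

s_0 = ciphertext = 0x8241EF
s_1 = InvRound(s_0, k_4) = 0xF17C14
s_2 = InvRound(s_1, k_3) = 0x88296F
s_3 = InvRound(s_2, k_2) = 0xE3262D
s_4 = InvRound(s_3, k_1) = 0xBDFA6C
s_5 = InvRound(s_4, k_0) = 0xF45DAA

0xF45DAA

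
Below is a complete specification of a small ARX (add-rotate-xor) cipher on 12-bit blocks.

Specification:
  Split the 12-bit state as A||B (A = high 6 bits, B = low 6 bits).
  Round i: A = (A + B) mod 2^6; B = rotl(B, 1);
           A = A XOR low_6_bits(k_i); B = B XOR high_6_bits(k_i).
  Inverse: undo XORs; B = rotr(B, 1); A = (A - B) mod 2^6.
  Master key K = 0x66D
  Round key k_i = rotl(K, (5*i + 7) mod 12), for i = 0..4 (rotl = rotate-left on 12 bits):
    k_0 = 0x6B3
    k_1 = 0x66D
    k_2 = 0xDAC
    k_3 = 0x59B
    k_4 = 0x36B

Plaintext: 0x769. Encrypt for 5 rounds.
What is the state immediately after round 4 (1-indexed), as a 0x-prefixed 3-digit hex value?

0x257

s_0 = plaintext = 0x769
s_1 = Round(s_0, k_0) = 0xD49
s_2 = Round(s_1, k_1) = 0x4CB
s_3 = Round(s_2, k_2) = 0xCA0
s_4 = Round(s_3, k_3) = 0x257
s_5 = Round(s_4, k_4) = 0x2E3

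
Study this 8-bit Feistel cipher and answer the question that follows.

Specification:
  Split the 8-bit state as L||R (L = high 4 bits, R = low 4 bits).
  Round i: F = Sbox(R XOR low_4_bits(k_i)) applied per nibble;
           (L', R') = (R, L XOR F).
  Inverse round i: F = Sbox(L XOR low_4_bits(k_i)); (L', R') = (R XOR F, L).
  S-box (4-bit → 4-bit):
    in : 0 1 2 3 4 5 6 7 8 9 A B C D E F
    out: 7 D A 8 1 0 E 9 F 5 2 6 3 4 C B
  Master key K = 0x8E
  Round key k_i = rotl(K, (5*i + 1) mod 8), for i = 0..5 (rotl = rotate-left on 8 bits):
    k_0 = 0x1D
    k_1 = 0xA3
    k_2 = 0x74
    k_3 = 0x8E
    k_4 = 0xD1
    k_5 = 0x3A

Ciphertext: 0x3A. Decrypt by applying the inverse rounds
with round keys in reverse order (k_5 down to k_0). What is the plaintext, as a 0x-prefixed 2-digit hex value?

s_0 = ciphertext = 0x3A
s_1 = InvRound(s_0, k_5) = 0xF3
s_2 = InvRound(s_1, k_4) = 0xFF
s_3 = InvRound(s_2, k_3) = 0x2F
s_4 = InvRound(s_3, k_2) = 0x12
s_5 = InvRound(s_4, k_1) = 0x81
s_6 = InvRound(s_5, k_0) = 0x18

0x18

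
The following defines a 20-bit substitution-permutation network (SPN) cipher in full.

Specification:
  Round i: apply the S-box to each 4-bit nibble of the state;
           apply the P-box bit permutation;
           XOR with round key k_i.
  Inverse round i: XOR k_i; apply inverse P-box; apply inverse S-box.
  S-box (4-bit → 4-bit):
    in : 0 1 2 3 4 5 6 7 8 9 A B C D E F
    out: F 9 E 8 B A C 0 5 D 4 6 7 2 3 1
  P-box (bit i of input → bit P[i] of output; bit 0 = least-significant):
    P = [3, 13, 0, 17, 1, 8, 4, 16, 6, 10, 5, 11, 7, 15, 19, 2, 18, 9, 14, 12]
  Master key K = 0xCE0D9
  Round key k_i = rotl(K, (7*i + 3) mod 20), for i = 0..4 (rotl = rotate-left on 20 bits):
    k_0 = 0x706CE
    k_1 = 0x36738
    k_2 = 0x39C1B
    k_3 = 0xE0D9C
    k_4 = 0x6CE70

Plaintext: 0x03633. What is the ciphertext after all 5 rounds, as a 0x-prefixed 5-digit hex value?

s_0 = plaintext = 0x03633
s_1 = Round(s_0, k_0) = 0x05CEA
s_2 = Round(s_1, k_1) = 0x7B05F
s_3 = Round(s_2, k_2) = 0xA1173
s_4 = Round(s_3, k_3) = 0xC4558
s_5 = Round(s_4, k_4) = 0x301FD

0x301FD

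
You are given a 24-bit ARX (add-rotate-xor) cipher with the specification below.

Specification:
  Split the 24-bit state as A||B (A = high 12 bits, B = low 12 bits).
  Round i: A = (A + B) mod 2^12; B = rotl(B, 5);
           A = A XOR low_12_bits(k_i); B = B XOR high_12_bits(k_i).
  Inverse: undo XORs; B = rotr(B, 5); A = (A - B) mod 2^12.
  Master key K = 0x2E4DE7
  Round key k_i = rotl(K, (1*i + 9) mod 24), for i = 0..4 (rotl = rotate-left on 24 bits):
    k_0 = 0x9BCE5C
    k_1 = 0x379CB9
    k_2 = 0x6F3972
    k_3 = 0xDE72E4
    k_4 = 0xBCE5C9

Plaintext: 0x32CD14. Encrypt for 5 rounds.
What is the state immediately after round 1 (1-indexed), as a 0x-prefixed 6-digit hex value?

s_0 = plaintext = 0x32CD14
s_1 = Round(s_0, k_0) = 0xE1CB26
s_2 = Round(s_1, k_1) = 0x5FB7AF
s_3 = Round(s_2, k_2) = 0x4D831C
s_4 = Round(s_3, k_3) = 0x510E61
s_5 = Round(s_4, k_4) = 0x6B87F2

0xE1CB26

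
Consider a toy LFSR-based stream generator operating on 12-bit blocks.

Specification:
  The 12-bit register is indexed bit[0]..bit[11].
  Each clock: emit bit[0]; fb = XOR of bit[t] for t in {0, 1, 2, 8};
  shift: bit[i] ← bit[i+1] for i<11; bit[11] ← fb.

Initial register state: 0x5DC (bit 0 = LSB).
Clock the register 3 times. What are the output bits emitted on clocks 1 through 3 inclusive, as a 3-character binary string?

001

reg_0 = 0x5DC
clock 1: out=0, reg = 0x2EE
clock 2: out=0, reg = 0x177
clock 3: out=1, reg = 0x0BB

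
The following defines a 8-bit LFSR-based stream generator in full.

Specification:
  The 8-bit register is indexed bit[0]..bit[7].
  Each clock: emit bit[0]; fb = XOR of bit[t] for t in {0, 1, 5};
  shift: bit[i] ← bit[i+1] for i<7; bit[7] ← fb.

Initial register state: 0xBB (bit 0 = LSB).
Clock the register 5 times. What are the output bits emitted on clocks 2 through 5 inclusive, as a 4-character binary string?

reg_0 = 0xBB
clock 1: out=1, reg = 0xDD
clock 2: out=1, reg = 0xEE
clock 3: out=0, reg = 0x77
clock 4: out=1, reg = 0xBB
clock 5: out=1, reg = 0xDD

1011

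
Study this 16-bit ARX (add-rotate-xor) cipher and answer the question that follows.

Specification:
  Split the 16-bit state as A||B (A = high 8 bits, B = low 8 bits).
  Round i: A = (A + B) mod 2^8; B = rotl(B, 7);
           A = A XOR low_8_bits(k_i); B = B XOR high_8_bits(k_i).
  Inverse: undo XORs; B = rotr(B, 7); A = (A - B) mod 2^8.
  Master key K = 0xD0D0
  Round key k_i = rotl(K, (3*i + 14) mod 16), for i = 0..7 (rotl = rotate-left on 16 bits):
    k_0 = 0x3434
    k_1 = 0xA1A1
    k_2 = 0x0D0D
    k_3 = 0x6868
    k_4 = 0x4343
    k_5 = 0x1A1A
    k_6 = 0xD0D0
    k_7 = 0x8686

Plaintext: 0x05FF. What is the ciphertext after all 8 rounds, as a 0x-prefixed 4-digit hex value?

s_0 = plaintext = 0x05FF
s_1 = Round(s_0, k_0) = 0x30CB
s_2 = Round(s_1, k_1) = 0x5A44
s_3 = Round(s_2, k_2) = 0x932F
s_4 = Round(s_3, k_3) = 0xAAFF
s_5 = Round(s_4, k_4) = 0xEABC
s_6 = Round(s_5, k_5) = 0xBC44
s_7 = Round(s_6, k_6) = 0xD0F2
s_8 = Round(s_7, k_7) = 0x44FF

0x44FF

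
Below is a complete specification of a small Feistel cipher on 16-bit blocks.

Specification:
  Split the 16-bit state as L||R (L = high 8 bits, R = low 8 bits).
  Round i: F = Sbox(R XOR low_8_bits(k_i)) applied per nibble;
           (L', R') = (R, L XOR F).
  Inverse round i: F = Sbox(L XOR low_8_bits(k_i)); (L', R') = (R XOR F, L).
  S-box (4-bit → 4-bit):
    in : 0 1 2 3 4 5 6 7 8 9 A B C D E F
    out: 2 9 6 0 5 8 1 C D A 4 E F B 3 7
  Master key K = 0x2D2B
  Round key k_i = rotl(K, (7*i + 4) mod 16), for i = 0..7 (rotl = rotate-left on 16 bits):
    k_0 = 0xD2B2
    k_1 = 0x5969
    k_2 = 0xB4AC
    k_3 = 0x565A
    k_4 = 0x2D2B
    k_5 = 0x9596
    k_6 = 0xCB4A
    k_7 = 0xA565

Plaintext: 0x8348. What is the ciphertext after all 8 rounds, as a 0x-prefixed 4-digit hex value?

s_0 = plaintext = 0x8348
s_1 = Round(s_0, k_0) = 0x48F7
s_2 = Round(s_1, k_1) = 0xF7EB
s_3 = Round(s_2, k_2) = 0xEBAB
s_4 = Round(s_3, k_3) = 0xAB92
s_5 = Round(s_4, k_4) = 0x9241
s_6 = Round(s_5, k_5) = 0x412E
s_7 = Round(s_6, k_6) = 0x2E54
s_8 = Round(s_7, k_7) = 0x5427

0x5427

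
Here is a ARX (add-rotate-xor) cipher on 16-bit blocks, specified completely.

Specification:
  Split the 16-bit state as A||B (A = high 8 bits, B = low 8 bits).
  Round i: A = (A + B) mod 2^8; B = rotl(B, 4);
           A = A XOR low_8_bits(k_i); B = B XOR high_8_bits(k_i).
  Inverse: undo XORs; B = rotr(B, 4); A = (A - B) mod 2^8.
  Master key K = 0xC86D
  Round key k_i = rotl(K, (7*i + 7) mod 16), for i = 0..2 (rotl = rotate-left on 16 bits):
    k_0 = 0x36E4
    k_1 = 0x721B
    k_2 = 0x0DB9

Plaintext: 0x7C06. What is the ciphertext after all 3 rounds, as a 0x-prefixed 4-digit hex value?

s_0 = plaintext = 0x7C06
s_1 = Round(s_0, k_0) = 0x6656
s_2 = Round(s_1, k_1) = 0xA717
s_3 = Round(s_2, k_2) = 0x077C

0x077C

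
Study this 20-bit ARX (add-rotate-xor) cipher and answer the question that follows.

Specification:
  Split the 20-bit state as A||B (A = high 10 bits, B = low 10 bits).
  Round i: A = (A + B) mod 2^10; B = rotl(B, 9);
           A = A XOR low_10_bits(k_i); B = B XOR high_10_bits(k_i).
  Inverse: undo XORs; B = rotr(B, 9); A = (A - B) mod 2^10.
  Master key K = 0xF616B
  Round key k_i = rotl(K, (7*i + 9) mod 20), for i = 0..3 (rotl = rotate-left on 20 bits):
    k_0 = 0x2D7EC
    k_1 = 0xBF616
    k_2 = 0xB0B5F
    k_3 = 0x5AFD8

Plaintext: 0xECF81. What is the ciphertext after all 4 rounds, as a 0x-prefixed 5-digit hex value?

0xA1B5B

s_0 = plaintext = 0xECF81
s_1 = Round(s_0, k_0) = 0x36375
s_2 = Round(s_1, k_1) = 0x96D47
s_3 = Round(s_2, k_2) = 0x3F461
s_4 = Round(s_3, k_3) = 0xA1B5B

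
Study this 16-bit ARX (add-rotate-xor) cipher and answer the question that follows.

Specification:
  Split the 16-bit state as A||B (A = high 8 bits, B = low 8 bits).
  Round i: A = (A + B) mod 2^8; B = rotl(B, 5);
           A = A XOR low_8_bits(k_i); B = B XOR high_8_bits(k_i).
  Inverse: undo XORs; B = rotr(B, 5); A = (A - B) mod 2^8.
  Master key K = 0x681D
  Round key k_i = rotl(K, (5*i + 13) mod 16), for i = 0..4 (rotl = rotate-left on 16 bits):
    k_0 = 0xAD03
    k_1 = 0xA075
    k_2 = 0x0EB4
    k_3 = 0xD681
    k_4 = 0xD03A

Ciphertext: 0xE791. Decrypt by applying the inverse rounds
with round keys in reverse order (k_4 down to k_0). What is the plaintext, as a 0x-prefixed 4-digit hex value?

0x1294

s_0 = ciphertext = 0xE791
s_1 = InvRound(s_0, k_4) = 0xD30A
s_2 = InvRound(s_1, k_3) = 0x6CE6
s_3 = InvRound(s_2, k_2) = 0x9147
s_4 = InvRound(s_3, k_1) = 0xA53F
s_5 = InvRound(s_4, k_0) = 0x1294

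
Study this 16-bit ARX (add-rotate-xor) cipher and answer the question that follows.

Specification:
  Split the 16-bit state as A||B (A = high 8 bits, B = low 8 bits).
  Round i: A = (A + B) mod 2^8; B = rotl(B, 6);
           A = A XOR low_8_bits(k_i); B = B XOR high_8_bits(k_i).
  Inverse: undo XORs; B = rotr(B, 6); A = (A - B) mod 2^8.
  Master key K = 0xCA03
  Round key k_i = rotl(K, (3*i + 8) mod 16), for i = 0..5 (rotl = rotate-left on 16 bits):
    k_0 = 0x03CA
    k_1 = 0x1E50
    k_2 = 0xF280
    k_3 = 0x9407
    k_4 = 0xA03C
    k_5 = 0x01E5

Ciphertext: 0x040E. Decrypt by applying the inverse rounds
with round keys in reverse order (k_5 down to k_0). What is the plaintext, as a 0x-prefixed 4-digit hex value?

0xD1B7

s_0 = ciphertext = 0x040E
s_1 = InvRound(s_0, k_5) = 0xA53C
s_2 = InvRound(s_1, k_4) = 0x2772
s_3 = InvRound(s_2, k_3) = 0x859B
s_4 = InvRound(s_3, k_2) = 0x60A5
s_5 = InvRound(s_4, k_1) = 0x42EE
s_6 = InvRound(s_5, k_0) = 0xD1B7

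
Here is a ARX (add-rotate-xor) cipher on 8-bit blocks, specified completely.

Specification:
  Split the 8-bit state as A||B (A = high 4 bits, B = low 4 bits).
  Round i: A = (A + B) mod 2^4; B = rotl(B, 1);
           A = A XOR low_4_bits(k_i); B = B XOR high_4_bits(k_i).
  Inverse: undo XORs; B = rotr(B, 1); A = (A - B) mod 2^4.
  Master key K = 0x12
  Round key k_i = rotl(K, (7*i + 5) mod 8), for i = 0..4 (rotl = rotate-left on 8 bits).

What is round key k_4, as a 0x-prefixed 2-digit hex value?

K = 0x12
k_0 = rotl(K, (7*0+5) mod 8) = rotl(K, 5) = 0x42
k_1 = rotl(K, (7*1+5) mod 8) = rotl(K, 4) = 0x21
k_2 = rotl(K, (7*2+5) mod 8) = rotl(K, 3) = 0x90
k_3 = rotl(K, (7*3+5) mod 8) = rotl(K, 2) = 0x48
k_4 = rotl(K, (7*4+5) mod 8) = rotl(K, 1) = 0x24

0x24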